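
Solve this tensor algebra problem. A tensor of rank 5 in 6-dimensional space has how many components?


The number of components of a rank-r tensor in d dimensions is d^r.
Here d = 6 and r = 5.
6^5 = 7776

7776


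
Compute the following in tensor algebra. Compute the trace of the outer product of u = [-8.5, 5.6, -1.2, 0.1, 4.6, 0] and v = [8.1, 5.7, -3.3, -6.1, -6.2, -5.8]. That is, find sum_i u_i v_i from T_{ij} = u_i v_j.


The outer product gives T_{ij} = u_i v_j.
The trace (contraction) is Tr(T) = sum_i T_{ii} = sum_i u_i v_i.
Diagonal entries:
T_{11} = u_1 * v_1 = -8.5 * 8.1 = -68.85
T_{22} = u_2 * v_2 = 5.6 * 5.7 = 31.92
T_{33} = u_3 * v_3 = -1.2 * -3.3 = 3.96
T_{44} = u_4 * v_4 = 0.1 * -6.1 = -0.61
T_{55} = u_5 * v_5 = 4.6 * -6.2 = -28.52
T_{66} = u_6 * v_6 = 0 * -5.8 = 0
Tr(T) = -68.85 + 31.92 + 3.96 + -0.61 + -28.52 + 0 = -62.1

-62.1


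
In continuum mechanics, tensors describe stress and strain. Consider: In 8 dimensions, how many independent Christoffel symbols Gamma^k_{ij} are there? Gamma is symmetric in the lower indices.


Christoffel symbols Gamma^k_{ij} are symmetric in i,j, so there are d * d(d+1)/2 independent symbols.
d = 8
d(d+1)/2 = 8 * 9 / 2 = 36
Total = 8 * 36 = 288

288


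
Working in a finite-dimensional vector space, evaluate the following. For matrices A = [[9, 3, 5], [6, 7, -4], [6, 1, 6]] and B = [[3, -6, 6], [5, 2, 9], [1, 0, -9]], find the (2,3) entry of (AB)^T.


(AB)^T_{ij} = (AB)_{ji} = sum_k A_{jk} B_{ki}.
For i=2, j=3 we need (AB)_{32}:
A_{31} * B_{12} = 6 * -6 = -36
A_{32} * B_{22} = 1 * 2 = 2
A_{33} * B_{32} = 6 * 0 = 0
Sum = -36 + 2 + 0 = -34

-34


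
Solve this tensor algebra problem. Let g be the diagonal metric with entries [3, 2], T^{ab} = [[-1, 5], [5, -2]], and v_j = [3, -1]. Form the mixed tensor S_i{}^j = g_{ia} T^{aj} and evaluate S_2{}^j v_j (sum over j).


Step 1: lower the first index. For a diagonal metric, g_{ia} T^{aj} = g_{ii} T^{ij} (no sum on i).
g_{22} = 2
S_2{}^1 = 2 * T^{21} = 2 * 5 = 10
S_2{}^2 = 2 * T^{22} = 2 * -2 = -4
Step 2: contract S_2{}^j with v_j.
S_2{}^1 * v_1 = 10 * 3 = 30
S_2{}^2 * v_2 = -4 * -1 = 4
Result = 30 + 4 = 34

34


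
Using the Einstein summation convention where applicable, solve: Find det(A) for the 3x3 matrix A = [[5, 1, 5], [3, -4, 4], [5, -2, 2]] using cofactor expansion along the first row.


Expanding along the first row, det(A) = a11*M_11 - a12*M_12 + a13*M_13, where M_1j is the (1,j) minor.
Minor M_11 = -4*2 - 4*-2 = 0
Minor M_12 = 3*2 - 4*5 = -14
Minor M_13 = 3*-2 - -4*5 = 14
det = 5*(0) - 1*(-14) + 5*(14)
    = 0 - -14 + 70
    = 84

84


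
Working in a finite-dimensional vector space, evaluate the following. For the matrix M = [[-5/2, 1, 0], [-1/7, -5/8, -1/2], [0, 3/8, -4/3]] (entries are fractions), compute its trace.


The trace is the sum of diagonal entries.
Diagonal: M[1,1] = -5/2, M[2,2] = -5/8, M[3,3] = -4/3
Tr(M) = -5/2 + -5/8 + -4/3
Computing step by step:
After adding M[1,1]: -5/2
After adding M[2,2]: -25/8
After adding M[3,3]: -107/24
Tr(M) = -107/24

-107/24


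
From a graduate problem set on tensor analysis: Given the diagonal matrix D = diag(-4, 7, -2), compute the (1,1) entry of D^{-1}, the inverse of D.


For a diagonal matrix, the inverse has entries (D^{-1})_{ii} = 1/d_{ii}.
The diagonal entries are: d_{11} = -4, d_{22} = 7, d_{33} = -2
We need (D^{-1})_{11} = 1/d_{11} = 1/-4 = -1/4

-1/4


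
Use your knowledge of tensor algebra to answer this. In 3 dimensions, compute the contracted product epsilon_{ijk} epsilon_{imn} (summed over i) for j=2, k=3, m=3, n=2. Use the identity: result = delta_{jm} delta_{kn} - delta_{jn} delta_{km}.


Using the identity: epsilon_{ijk} epsilon_{imn} = delta_{jm} delta_{kn} - delta_{jn} delta_{km}.
delta_{23} = 0
delta_{32} = 0
delta_{22} = 1
delta_{33} = 1
Result = 0 * 0 - 1 * 1 = 0 - 1 = -1

-1


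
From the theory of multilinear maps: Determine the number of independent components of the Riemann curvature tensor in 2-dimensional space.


The Riemann tensor in d dimensions has d^2(d^2 - 1)/12 independent components.
d = 2, so d^2 = 4
d^2 - 1 = 3
d^2(d^2 - 1) = 4 * 3 = 12
Divide by 12: 12 / 12 = 1

1


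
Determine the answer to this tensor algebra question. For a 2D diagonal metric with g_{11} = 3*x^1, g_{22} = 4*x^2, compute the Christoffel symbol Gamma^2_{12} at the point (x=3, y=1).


For a diagonal metric, Gamma^k_{ij} = (1/2) g^{kk} (dg_{ik}/dx_j + dg_{jk}/dx_i - dg_{ij}/dx_k).
The metric is diagonal, so g_{ab} = 0 for a != b.
At the given point: g_{11} = 9, g_{22} = 36
g^{22} = 1/36
dg_{12}/dx_2 = 0 (off-diagonal)
dg_{22}/dx_1 = dg_{22}/dx_1 = 24
dg_{12}/dx_2 = 0 (off-diagonal)
Numerator = 0 + 24 - 0 = 24
Gamma^2_{12} = 24 / (2 * 36) = 1/3

1/3


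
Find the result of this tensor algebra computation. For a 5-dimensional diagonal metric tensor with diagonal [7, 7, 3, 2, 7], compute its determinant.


For a diagonal metric, the determinant is the product of diagonal entries.
Diagonal entries: 7, 7, 3, 2, 7
det(g) = 7 * 7 * 3 * 2 * 7 = 2058

2058


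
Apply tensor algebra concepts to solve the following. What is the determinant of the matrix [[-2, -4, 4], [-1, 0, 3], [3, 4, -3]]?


Expanding along the first row, det(A) = a11*M_11 - a12*M_12 + a13*M_13, where M_1j is the (1,j) minor.
Minor M_11 = 0*-3 - 3*4 = -12
Minor M_12 = -1*-3 - 3*3 = -6
Minor M_13 = -1*4 - 0*3 = -4
det = -2*(-12) - -4*(-6) + 4*(-4)
    = 24 - 24 + -16
    = -16

-16


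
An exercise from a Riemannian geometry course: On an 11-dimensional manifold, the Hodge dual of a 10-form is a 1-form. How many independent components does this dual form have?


The Hodge dual of a p-form on an n-dimensional manifold is an (n-p)-form.
n = 11, p = 10, so dual degree = 11 - 10 = 1
The number of components is C(n, n-p) = C(11, 1) = 11

11


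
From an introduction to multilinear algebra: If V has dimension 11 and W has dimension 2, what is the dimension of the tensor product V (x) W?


The dimension of a tensor product is the product of dimensions.
dim(V) = 11, dim(W) = 2
dim(V (x) W) = 11 * 2 = 22

22


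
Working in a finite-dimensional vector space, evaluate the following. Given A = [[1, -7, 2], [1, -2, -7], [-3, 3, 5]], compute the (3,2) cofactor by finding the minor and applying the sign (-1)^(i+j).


To find cofactor C_{32}, delete row 3 and column 2.
The resulting 2x2 submatrix is: [[1, 2], [1, -7]]
Minor M_{32} = 1*-7 - 2*1
  = -7 - 2 = -9
Sign = (-1)^(3+2) = (-1)^5 = -1
Cofactor C_{32} = -1 * -9 = 9

9


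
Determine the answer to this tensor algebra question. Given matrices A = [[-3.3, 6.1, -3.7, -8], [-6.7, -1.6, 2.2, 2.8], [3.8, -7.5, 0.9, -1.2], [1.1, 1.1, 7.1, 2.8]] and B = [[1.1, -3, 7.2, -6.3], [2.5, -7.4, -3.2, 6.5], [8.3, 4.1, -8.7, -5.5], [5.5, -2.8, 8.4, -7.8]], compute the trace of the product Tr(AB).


Tr(AB) = sum_i (AB)_{ii} where (AB)_{ii} = sum_k A_{ik} B_{ki}.
(AB)_{11} = -3.3*1.1 + 6.1*2.5 + -3.7*8.3 + -8*5.5 = -63.09
(AB)_{22} = -6.7*-3 + -1.6*-7.4 + 2.2*4.1 + 2.8*-2.8 = 33.12
(AB)_{33} = 3.8*7.2 + -7.5*-3.2 + 0.9*-8.7 + -1.2*8.4 = 33.45
(AB)_{44} = 1.1*-6.3 + 1.1*6.5 + 7.1*-5.5 + 2.8*-7.8 = -60.67
Tr(AB) = -63.09 + 33.12 + 33.45 + -60.67 = -57.19

-57.19


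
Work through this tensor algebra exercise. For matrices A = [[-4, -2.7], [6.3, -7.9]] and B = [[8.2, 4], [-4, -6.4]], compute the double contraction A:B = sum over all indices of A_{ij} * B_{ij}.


A:B = sum over all i,j of A_{ij} * B_{ij}.
Row 1: -4*8.2=-32.8, -2.7*4=-10.8 => row sum = -43.6
Row 2: 6.3*-4=-25.2, -7.9*-6.4=50.56 => row sum = 25.36
Total = -43.6 + 25.36 = -18.24

-18.24


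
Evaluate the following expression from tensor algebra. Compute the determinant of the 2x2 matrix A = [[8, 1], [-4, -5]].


For a 2x2 matrix [[a, b], [c, d]], det = a*d - b*c.
a = 8, b = 1, c = -4, d = -5
a*d = 8 * -5 = -40
b*c = 1 * -4 = -4
det = -40 - -4 = -36

-36


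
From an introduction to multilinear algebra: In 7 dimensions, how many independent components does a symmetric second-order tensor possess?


A symmetric rank-2 tensor in d dimensions has d(d+1)/2 independent components.
d = 7
d(d+1)/2 = 7 * 8 / 2 = 56 / 2 = 28

28


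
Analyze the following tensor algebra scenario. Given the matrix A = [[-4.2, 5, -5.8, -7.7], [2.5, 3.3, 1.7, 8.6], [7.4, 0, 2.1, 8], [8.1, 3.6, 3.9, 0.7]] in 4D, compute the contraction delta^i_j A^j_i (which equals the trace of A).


The contraction (trace) of a rank-2 tensor is the sum of its diagonal elements.
Diagonal entries: A[1,1] = -4.2, A[2,2] = 3.3, A[3,3] = 2.1, A[4,4] = 0.7
Tr(A) = -4.2 + 3.3 + 2.1 + 0.7 = 1.9

1.9


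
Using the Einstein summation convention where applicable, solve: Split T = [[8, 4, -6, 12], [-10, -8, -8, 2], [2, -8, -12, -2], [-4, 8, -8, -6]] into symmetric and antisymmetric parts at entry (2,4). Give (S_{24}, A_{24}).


T_{24} = 2
T_{42} = 8
S_{24} = (2 + 8)/2 = 10/2 = 5
A_{24} = (2 - 8)/2 = -6/2 = -3
Check: S + A = 5 + -3 = 2 = T_{24}.

(5, -3)


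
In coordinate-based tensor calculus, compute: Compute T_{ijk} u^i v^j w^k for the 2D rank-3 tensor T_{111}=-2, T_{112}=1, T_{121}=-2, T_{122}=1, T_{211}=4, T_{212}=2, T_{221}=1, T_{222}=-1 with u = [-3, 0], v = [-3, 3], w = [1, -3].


S = sum over i,j,k of T_{ijk} u_i v_j w_k. Expanding all 8 terms:
T_{111}*u_1*v_1*w_1 = -2*-3*-3*1 = -18  (running total: -18)
T_{112}*u_1*v_1*w_2 = 1*-3*-3*-3 = -27  (running total: -45)
T_{121}*u_1*v_2*w_1 = -2*-3*3*1 = 18  (running total: -27)
T_{122}*u_1*v_2*w_2 = 1*-3*3*-3 = 27  (running total: 0)
T_{211}*u_2*v_1*w_1 = 4*0*-3*1 = 0  (running total: 0)
T_{212}*u_2*v_1*w_2 = 2*0*-3*-3 = 0  (running total: 0)
T_{221}*u_2*v_2*w_1 = 1*0*3*1 = 0  (running total: 0)
T_{222}*u_2*v_2*w_2 = -1*0*3*-3 = 0  (running total: 0)
S = 0

0


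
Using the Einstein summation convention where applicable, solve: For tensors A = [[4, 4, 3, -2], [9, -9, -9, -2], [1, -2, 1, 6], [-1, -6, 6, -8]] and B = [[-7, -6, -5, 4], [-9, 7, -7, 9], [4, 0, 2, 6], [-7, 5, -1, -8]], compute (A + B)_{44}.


Tensor addition is component-wise: (A + B)_{ij} = A_{ij} + B_{ij}.
A_{44} = -8
B_{44} = -8
(A + B)_{44} = -8 + -8 = -16

-16


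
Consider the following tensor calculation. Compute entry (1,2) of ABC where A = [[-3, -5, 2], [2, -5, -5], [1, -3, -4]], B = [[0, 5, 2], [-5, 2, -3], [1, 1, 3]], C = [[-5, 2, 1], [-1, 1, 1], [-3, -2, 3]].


(ABC)_{12} = sum_m (AB)_{1m} C_{m2}. First compute row 1 of AB.
(AB)_{11} = -3*0 + -5*-5 + 2*1 = 27
(AB)_{12} = -3*5 + -5*2 + 2*1 = -23
(AB)_{13} = -3*2 + -5*-3 + 2*3 = 15
Now contract with column 2 of C:
(AB)_{11} * C_{12} = 27 * 2 = 54
(AB)_{12} * C_{22} = -23 * 1 = -23
(AB)_{13} * C_{32} = 15 * -2 = -30
(ABC)_{12} = 54 + -23 + -30 = 1

1


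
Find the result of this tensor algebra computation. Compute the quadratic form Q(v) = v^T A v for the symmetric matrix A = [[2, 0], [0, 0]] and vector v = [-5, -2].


First compute Av:
(Av)_1 = 2*-5 + 0*-2 = -10
(Av)_2 = 0*-5 + 0*-2 = 0
Av = [-10, 0]
Then v^T (Av) = -5*-10 + -2*0
= 50 + 0 = 50

50


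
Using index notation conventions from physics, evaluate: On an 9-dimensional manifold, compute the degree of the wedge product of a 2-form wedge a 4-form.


The degree of a wedge product is the sum of the degrees of the individual forms.
Degrees: 2, 4
Total degree = 2 + 4 = 6

6


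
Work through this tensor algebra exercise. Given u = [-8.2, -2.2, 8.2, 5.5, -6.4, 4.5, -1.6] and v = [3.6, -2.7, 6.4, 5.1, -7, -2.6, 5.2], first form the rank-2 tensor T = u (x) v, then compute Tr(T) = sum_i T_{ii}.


The outer product gives T_{ij} = u_i v_j.
The trace (contraction) is Tr(T) = sum_i T_{ii} = sum_i u_i v_i.
Diagonal entries:
T_{11} = u_1 * v_1 = -8.2 * 3.6 = -29.52
T_{22} = u_2 * v_2 = -2.2 * -2.7 = 5.94
T_{33} = u_3 * v_3 = 8.2 * 6.4 = 52.48
T_{44} = u_4 * v_4 = 5.5 * 5.1 = 28.05
T_{55} = u_5 * v_5 = -6.4 * -7 = 44.8
T_{66} = u_6 * v_6 = 4.5 * -2.6 = -11.7
T_{77} = u_7 * v_7 = -1.6 * 5.2 = -8.32
Tr(T) = -29.52 + 5.94 + 52.48 + 28.05 + 44.8 + -11.7 + -8.32 = 81.73

81.73


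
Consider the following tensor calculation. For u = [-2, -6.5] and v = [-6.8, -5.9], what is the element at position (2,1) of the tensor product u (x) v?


The outer product entry T_{ij} = u_i * v_j.
We need i=2, j=1.
u_2 = -6.5, v_1 = -6.8
T_{2,1} = -6.5 * -6.8 = 44.2

44.2


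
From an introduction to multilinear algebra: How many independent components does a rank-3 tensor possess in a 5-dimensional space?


The number of components of a rank-r tensor in d dimensions is d^r.
Here d = 5 and r = 3.
5^3 = 125

125


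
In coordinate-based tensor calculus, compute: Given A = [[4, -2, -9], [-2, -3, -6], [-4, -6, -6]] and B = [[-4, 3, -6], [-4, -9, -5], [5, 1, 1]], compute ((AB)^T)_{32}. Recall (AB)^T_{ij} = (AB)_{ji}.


(AB)^T_{ij} = (AB)_{ji} = sum_k A_{jk} B_{ki}.
For i=3, j=2 we need (AB)_{23}:
A_{21} * B_{13} = -2 * -6 = 12
A_{22} * B_{23} = -3 * -5 = 15
A_{23} * B_{33} = -6 * 1 = -6
Sum = 12 + 15 + -6 = 21

21


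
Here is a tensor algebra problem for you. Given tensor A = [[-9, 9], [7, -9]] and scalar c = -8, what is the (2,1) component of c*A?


Scalar multiplication: (cA)_{ij} = c * A_{ij}.
c = -8
A_{21} = 7
(cA)_{21} = -8 * 7 = -56

-56


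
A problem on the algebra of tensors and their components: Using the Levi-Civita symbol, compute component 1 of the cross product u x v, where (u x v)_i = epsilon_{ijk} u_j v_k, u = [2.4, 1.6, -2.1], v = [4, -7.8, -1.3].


(u x v)_1 = sum_{j,k} epsilon_{1jk} u_j v_k. Only permutations of (1,2,3) contribute; the two non-zero terms are:
eps_{123} u_2 v_3 = 1 * 1.6 * -1.3 = -2.08
eps_{132} u_3 v_2 = -1 * -2.1 * -7.8 = -16.38
(u x v)_1 = -18.46

-18.46


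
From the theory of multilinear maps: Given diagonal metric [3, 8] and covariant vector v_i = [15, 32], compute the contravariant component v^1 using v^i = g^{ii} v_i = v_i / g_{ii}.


To raise an index with a diagonal metric: v^i = v_i / g_{ii}.
For index 1: v_1 = 15, g_{11} = 3
v^1 = 15 / 3 = 5

5


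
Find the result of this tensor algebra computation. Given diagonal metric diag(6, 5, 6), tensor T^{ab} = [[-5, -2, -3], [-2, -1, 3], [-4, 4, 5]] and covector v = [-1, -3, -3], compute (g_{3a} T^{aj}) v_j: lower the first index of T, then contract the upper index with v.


Step 1: lower the first index. For a diagonal metric, g_{ia} T^{aj} = g_{ii} T^{ij} (no sum on i).
g_{33} = 6
S_3{}^1 = 6 * T^{31} = 6 * -4 = -24
S_3{}^2 = 6 * T^{32} = 6 * 4 = 24
S_3{}^3 = 6 * T^{33} = 6 * 5 = 30
Step 2: contract S_3{}^j with v_j.
S_3{}^1 * v_1 = -24 * -1 = 24
S_3{}^2 * v_2 = 24 * -3 = -72
S_3{}^3 * v_3 = 30 * -3 = -90
Result = 24 + -72 + -90 = -138

-138


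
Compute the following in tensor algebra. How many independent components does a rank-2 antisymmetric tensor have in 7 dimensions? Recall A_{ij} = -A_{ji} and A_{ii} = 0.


An antisymmetric rank-2 tensor satisfies A_{ij} = -A_{ji}, so diagonal entries are zero.
The independent components are the upper-triangular entries: C(n, 2) = n(n-1)/2.
n = 7
C(7, 2) = 7 * 6 / 2 = 42 / 2 = 21

21


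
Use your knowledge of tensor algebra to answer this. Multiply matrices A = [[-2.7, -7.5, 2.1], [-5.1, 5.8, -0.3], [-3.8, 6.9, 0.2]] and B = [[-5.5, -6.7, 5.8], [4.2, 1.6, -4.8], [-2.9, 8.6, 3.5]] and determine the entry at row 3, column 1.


(AB)_{ij} = sum_k A_{ik} B_{kj}.
For i=3, j=1:
A_{31} * B_{11} = -3.8 * -5.5 = 20.9
A_{32} * B_{21} = 6.9 * 4.2 = 28.98
A_{33} * B_{31} = 0.2 * -2.9 = -0.58
Sum = 20.9 + 28.98 + -0.58 = 49.3

49.3


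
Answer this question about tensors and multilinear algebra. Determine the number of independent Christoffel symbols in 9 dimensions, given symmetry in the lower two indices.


Christoffel symbols Gamma^k_{ij} are symmetric in i,j, so there are d * d(d+1)/2 independent symbols.
d = 9
d(d+1)/2 = 9 * 10 / 2 = 45
Total = 9 * 45 = 405

405


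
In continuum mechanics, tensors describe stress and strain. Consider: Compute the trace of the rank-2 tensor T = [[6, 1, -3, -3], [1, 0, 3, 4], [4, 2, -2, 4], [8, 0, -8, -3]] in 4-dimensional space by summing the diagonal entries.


The contraction (trace) of a rank-2 tensor is the sum of its diagonal elements.
Diagonal entries: A[1,1] = 6, A[2,2] = 0, A[3,3] = -2, A[4,4] = -3
Tr(A) = 6 + 0 + -2 + -3 = 1

1


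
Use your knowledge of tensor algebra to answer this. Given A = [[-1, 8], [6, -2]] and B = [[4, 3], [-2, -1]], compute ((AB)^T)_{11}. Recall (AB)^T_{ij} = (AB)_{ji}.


(AB)^T_{ij} = (AB)_{ji} = sum_k A_{jk} B_{ki}.
For i=1, j=1 we need (AB)_{11}:
A_{11} * B_{11} = -1 * 4 = -4
A_{12} * B_{21} = 8 * -2 = -16
Sum = -4 + -16 = -20

-20


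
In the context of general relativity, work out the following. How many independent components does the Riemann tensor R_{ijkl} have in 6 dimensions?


The Riemann tensor in d dimensions has d^2(d^2 - 1)/12 independent components.
d = 6, so d^2 = 36
d^2 - 1 = 35
d^2(d^2 - 1) = 36 * 35 = 1260
Divide by 12: 1260 / 12 = 105

105


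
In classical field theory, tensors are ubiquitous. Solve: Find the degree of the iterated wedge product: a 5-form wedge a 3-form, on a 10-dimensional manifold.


The degree of a wedge product is the sum of the degrees of the individual forms.
Degrees: 5, 3
Total degree = 5 + 3 = 8

8


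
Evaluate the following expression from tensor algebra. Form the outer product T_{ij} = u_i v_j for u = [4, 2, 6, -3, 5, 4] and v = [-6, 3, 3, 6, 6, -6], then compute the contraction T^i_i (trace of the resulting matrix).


The outer product gives T_{ij} = u_i v_j.
The trace (contraction) is Tr(T) = sum_i T_{ii} = sum_i u_i v_i.
Diagonal entries:
T_{11} = u_1 * v_1 = 4 * -6 = -24
T_{22} = u_2 * v_2 = 2 * 3 = 6
T_{33} = u_3 * v_3 = 6 * 3 = 18
T_{44} = u_4 * v_4 = -3 * 6 = -18
T_{55} = u_5 * v_5 = 5 * 6 = 30
T_{66} = u_6 * v_6 = 4 * -6 = -24
Tr(T) = -24 + 6 + 18 + -18 + 30 + -24 = -12

-12


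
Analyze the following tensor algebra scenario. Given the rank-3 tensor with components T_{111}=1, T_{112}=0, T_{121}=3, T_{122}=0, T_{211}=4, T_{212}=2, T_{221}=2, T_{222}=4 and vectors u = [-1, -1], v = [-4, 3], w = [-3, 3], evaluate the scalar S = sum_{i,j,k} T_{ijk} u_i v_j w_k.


S = sum over i,j,k of T_{ijk} u_i v_j w_k. Expanding all 8 terms:
T_{111}*u_1*v_1*w_1 = 1*-1*-4*-3 = -12  (running total: -12)
T_{112}*u_1*v_1*w_2 = 0*-1*-4*3 = 0  (running total: -12)
T_{121}*u_1*v_2*w_1 = 3*-1*3*-3 = 27  (running total: 15)
T_{122}*u_1*v_2*w_2 = 0*-1*3*3 = 0  (running total: 15)
T_{211}*u_2*v_1*w_1 = 4*-1*-4*-3 = -48  (running total: -33)
T_{212}*u_2*v_1*w_2 = 2*-1*-4*3 = 24  (running total: -9)
T_{221}*u_2*v_2*w_1 = 2*-1*3*-3 = 18  (running total: 9)
T_{222}*u_2*v_2*w_2 = 4*-1*3*3 = -36  (running total: -27)
S = -27

-27


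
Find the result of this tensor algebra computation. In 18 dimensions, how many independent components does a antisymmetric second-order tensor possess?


A antisymmetric rank-2 tensor in d dimensions has d(d-1)/2 independent components.
d = 18
d(d-1)/2 = 18 * 17 / 2 = 306 / 2 = 153

153


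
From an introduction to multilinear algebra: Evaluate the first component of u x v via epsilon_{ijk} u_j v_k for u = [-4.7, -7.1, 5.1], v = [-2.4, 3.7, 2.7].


(u x v)_1 = sum_{j,k} epsilon_{1jk} u_j v_k. Only permutations of (1,2,3) contribute; the two non-zero terms are:
eps_{123} u_2 v_3 = 1 * -7.1 * 2.7 = -19.17
eps_{132} u_3 v_2 = -1 * 5.1 * 3.7 = -18.87
(u x v)_1 = -38.04

-38.04


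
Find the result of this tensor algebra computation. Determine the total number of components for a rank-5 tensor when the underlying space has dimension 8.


The number of components of a rank-r tensor in d dimensions is d^r.
Here d = 8 and r = 5.
8^5 = 32768

32768


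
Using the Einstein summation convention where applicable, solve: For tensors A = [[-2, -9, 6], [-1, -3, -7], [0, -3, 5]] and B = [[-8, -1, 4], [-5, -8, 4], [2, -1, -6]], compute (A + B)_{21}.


Tensor addition is component-wise: (A + B)_{ij} = A_{ij} + B_{ij}.
A_{21} = -1
B_{21} = -5
(A + B)_{21} = -1 + -5 = -6

-6


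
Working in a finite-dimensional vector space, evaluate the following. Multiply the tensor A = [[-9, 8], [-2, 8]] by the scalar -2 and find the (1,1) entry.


Scalar multiplication: (cA)_{ij} = c * A_{ij}.
c = -2
A_{11} = -9
(cA)_{11} = -2 * -9 = 18

18


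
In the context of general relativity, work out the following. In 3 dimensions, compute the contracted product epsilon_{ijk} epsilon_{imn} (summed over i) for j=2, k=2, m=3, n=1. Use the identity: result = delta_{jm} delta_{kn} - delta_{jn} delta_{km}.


Using the identity: epsilon_{ijk} epsilon_{imn} = delta_{jm} delta_{kn} - delta_{jn} delta_{km}.
delta_{23} = 0
delta_{21} = 0
delta_{21} = 0
delta_{23} = 0
Result = 0 * 0 - 0 * 0 = 0 - 0 = 0

0


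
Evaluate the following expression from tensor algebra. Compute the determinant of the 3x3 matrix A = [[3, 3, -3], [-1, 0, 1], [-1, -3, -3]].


Expanding along the first row, det(A) = a11*M_11 - a12*M_12 + a13*M_13, where M_1j is the (1,j) minor.
Minor M_11 = 0*-3 - 1*-3 = 3
Minor M_12 = -1*-3 - 1*-1 = 4
Minor M_13 = -1*-3 - 0*-1 = 3
det = 3*(3) - 3*(4) + -3*(3)
    = 9 - 12 + -9
    = -12

-12


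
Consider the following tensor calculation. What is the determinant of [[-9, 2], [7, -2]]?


For a 2x2 matrix [[a, b], [c, d]], det = a*d - b*c.
a = -9, b = 2, c = 7, d = -2
a*d = -9 * -2 = 18
b*c = 2 * 7 = 14
det = 18 - 14 = 4

4


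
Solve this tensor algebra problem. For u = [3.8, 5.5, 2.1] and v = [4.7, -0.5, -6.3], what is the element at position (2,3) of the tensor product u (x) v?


The outer product entry T_{ij} = u_i * v_j.
We need i=2, j=3.
u_2 = 5.5, v_3 = -6.3
T_{2,3} = 5.5 * -6.3 = -34.65

-34.65


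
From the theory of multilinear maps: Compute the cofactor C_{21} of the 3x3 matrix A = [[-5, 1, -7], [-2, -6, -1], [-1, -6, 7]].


To find cofactor C_{21}, delete row 2 and column 1.
The resulting 2x2 submatrix is: [[1, -7], [-6, 7]]
Minor M_{21} = 1*7 - -7*-6
  = 7 - 42 = -35
Sign = (-1)^(2+1) = (-1)^3 = -1
Cofactor C_{21} = -1 * -35 = 35

35


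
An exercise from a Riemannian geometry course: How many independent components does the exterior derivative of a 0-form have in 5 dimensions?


The exterior derivative of a p-form is a (p+1)-form.
Its number of independent components is C(n, p+1).
n = 5, p+1 = 1
C(5, 1) = 5

5


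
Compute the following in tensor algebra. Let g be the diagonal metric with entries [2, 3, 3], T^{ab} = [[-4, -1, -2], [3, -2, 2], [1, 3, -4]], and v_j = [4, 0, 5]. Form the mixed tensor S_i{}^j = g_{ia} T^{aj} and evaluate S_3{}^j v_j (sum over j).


Step 1: lower the first index. For a diagonal metric, g_{ia} T^{aj} = g_{ii} T^{ij} (no sum on i).
g_{33} = 3
S_3{}^1 = 3 * T^{31} = 3 * 1 = 3
S_3{}^2 = 3 * T^{32} = 3 * 3 = 9
S_3{}^3 = 3 * T^{33} = 3 * -4 = -12
Step 2: contract S_3{}^j with v_j.
S_3{}^1 * v_1 = 3 * 4 = 12
S_3{}^2 * v_2 = 9 * 0 = 0
S_3{}^3 * v_3 = -12 * 5 = -60
Result = 12 + 0 + -60 = -48

-48


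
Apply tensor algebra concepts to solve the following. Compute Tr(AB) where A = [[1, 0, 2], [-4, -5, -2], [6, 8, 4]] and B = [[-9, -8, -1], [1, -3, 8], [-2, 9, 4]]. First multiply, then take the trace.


Tr(AB) = sum_i (AB)_{ii} where (AB)_{ii} = sum_k A_{ik} B_{ki}.
(AB)_{11} = 1*-9 + 0*1 + 2*-2 = -13
(AB)_{22} = -4*-8 + -5*-3 + -2*9 = 29
(AB)_{33} = 6*-1 + 8*8 + 4*4 = 74
Tr(AB) = -13 + 29 + 74 = 90

90


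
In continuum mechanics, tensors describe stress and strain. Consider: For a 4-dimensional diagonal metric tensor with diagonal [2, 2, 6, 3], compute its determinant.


For a diagonal metric, the determinant is the product of diagonal entries.
Diagonal entries: 2, 2, 6, 3
det(g) = 2 * 2 * 6 * 3 = 72

72


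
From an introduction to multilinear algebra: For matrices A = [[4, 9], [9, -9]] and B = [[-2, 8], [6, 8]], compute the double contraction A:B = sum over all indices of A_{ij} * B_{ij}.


A:B = sum over all i,j of A_{ij} * B_{ij}.
Row 1: 4*-2=-8, 9*8=72 => row sum = 64
Row 2: 9*6=54, -9*8=-72 => row sum = -18
Total = 64 + -18 = 46

46


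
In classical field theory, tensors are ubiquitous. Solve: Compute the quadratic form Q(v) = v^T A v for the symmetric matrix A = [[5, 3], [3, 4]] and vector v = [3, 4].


First compute Av:
(Av)_1 = 5*3 + 3*4 = 27
(Av)_2 = 3*3 + 4*4 = 25
Av = [27, 25]
Then v^T (Av) = 3*27 + 4*25
= 81 + 100 = 181

181


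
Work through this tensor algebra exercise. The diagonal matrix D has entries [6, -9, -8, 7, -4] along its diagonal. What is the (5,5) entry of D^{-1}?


For a diagonal matrix, the inverse has entries (D^{-1})_{ii} = 1/d_{ii}.
The diagonal entries are: d_{11} = 6, d_{22} = -9, d_{33} = -8, d_{44} = 7, d_{55} = -4
We need (D^{-1})_{55} = 1/d_{55} = 1/-4 = -1/4

-1/4


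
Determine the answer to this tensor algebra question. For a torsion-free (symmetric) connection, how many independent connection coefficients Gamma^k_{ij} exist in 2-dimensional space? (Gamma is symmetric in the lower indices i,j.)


Christoffel symbols Gamma^k_{ij} are symmetric in i,j, so there are d * d(d+1)/2 independent symbols.
d = 2
d(d+1)/2 = 2 * 3 / 2 = 3
Total = 2 * 3 = 6

6


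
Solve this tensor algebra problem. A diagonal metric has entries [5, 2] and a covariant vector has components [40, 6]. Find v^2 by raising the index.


To raise an index with a diagonal metric: v^i = v_i / g_{ii}.
For index 2: v_2 = 6, g_{22} = 2
v^2 = 6 / 2 = 3

3


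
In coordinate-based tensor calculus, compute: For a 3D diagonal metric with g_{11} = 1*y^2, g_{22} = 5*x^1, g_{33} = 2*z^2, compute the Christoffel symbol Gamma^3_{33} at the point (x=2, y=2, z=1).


For a diagonal metric, Gamma^k_{ij} = (1/2) g^{kk} (dg_{ik}/dx_j + dg_{jk}/dx_i - dg_{ij}/dx_k).
The metric is diagonal, so g_{ab} = 0 for a != b.
At the given point: g_{11} = 4, g_{22} = 10, g_{33} = 2
g^{33} = 1/2
dg_{33}/dx_3 = dg_{33}/dx_3 = 4
dg_{33}/dx_3 = dg_{33}/dx_3 = 4
dg_{33}/dx_3 = dg_{33}/dx_3 = 4
Numerator = 4 + 4 - 4 = 4
Gamma^3_{33} = 4 / (2 * 2) = 1

1


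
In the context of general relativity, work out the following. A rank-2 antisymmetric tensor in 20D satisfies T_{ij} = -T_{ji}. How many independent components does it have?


An antisymmetric rank-2 tensor satisfies A_{ij} = -A_{ji}, so diagonal entries are zero.
The independent components are the upper-triangular entries: C(n, 2) = n(n-1)/2.
n = 20
C(20, 2) = 20 * 19 / 2 = 380 / 2 = 190

190


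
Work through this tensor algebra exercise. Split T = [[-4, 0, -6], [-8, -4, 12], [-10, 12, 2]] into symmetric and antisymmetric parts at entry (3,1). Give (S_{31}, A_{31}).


T_{31} = -10
T_{13} = -6
S_{31} = (-10 + -6)/2 = -16/2 = -8
A_{31} = (-10 - -6)/2 = -4/2 = -2
Check: S + A = -8 + -2 = -10 = T_{31}.

(-8, -2)


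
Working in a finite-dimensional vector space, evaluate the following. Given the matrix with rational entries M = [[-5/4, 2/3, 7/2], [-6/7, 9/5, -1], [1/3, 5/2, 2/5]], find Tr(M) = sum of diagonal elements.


The trace is the sum of diagonal entries.
Diagonal: M[1,1] = -5/4, M[2,2] = 9/5, M[3,3] = 2/5
Tr(M) = -5/4 + 9/5 + 2/5
Computing step by step:
After adding M[1,1]: -5/4
After adding M[2,2]: 11/20
After adding M[3,3]: 19/20
Tr(M) = 19/20

19/20


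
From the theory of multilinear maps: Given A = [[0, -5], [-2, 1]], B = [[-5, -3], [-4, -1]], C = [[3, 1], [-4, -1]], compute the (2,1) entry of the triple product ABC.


(ABC)_{21} = sum_m (AB)_{2m} C_{m1}. First compute row 2 of AB.
(AB)_{21} = -2*-5 + 1*-4 = 6
(AB)_{22} = -2*-3 + 1*-1 = 5
Now contract with column 1 of C:
(AB)_{21} * C_{11} = 6 * 3 = 18
(AB)_{22} * C_{21} = 5 * -4 = -20
(ABC)_{21} = 18 + -20 = -2

-2


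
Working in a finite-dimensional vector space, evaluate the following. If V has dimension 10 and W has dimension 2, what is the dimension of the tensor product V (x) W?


The dimension of a tensor product is the product of dimensions.
dim(V) = 10, dim(W) = 2
dim(V (x) W) = 10 * 2 = 20

20


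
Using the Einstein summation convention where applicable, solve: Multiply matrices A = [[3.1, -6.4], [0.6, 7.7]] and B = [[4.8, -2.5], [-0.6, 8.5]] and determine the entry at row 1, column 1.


(AB)_{ij} = sum_k A_{ik} B_{kj}.
For i=1, j=1:
A_{11} * B_{11} = 3.1 * 4.8 = 14.88
A_{12} * B_{21} = -6.4 * -0.6 = 3.84
Sum = 14.88 + 3.84 = 18.72

18.72


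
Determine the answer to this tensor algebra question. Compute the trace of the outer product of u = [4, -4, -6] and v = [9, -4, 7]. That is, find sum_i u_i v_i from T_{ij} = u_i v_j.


The outer product gives T_{ij} = u_i v_j.
The trace (contraction) is Tr(T) = sum_i T_{ii} = sum_i u_i v_i.
Diagonal entries:
T_{11} = u_1 * v_1 = 4 * 9 = 36
T_{22} = u_2 * v_2 = -4 * -4 = 16
T_{33} = u_3 * v_3 = -6 * 7 = -42
Tr(T) = 36 + 16 + -42 = 10

10


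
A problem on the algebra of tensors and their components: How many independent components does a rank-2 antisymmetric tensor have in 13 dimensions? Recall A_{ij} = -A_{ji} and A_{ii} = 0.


An antisymmetric rank-2 tensor satisfies A_{ij} = -A_{ji}, so diagonal entries are zero.
The independent components are the upper-triangular entries: C(n, 2) = n(n-1)/2.
n = 13
C(13, 2) = 13 * 12 / 2 = 156 / 2 = 78

78


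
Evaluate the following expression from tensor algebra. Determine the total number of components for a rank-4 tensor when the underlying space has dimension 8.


The number of components of a rank-r tensor in d dimensions is d^r.
Here d = 8 and r = 4.
8^4 = 4096

4096


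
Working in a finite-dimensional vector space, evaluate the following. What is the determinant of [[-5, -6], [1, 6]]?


For a 2x2 matrix [[a, b], [c, d]], det = a*d - b*c.
a = -5, b = -6, c = 1, d = 6
a*d = -5 * 6 = -30
b*c = -6 * 1 = -6
det = -30 - -6 = -24

-24


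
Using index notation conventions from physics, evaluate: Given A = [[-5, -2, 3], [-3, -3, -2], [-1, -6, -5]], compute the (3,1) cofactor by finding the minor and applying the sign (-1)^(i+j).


To find cofactor C_{31}, delete row 3 and column 1.
The resulting 2x2 submatrix is: [[-2, 3], [-3, -2]]
Minor M_{31} = -2*-2 - 3*-3
  = 4 - -9 = 13
Sign = (-1)^(3+1) = (-1)^4 = 1
Cofactor C_{31} = 1 * 13 = 13

13


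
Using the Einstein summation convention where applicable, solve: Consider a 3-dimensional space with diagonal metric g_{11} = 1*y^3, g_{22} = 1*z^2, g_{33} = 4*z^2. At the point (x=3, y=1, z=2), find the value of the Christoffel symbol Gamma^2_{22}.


For a diagonal metric, Gamma^k_{ij} = (1/2) g^{kk} (dg_{ik}/dx_j + dg_{jk}/dx_i - dg_{ij}/dx_k).
The metric is diagonal, so g_{ab} = 0 for a != b.
At the given point: g_{11} = 1, g_{22} = 4, g_{33} = 16
g^{22} = 1/4
dg_{22}/dx_2 = dg_{22}/dx_2 = 0
dg_{22}/dx_2 = dg_{22}/dx_2 = 0
dg_{22}/dx_2 = dg_{22}/dx_2 = 0
Numerator = 0 + 0 - 0 = 0
Gamma^2_{22} = 0 / (2 * 4) = 0

0


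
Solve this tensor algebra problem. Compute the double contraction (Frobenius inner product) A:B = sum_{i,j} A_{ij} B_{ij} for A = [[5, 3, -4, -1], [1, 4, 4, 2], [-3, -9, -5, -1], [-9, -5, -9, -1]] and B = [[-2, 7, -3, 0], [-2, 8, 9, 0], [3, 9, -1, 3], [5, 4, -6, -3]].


A:B = sum over all i,j of A_{ij} * B_{ij}.
Row 1: 5*-2=-10, 3*7=21, -4*-3=12, -1*0=0 => row sum = 23
Row 2: 1*-2=-2, 4*8=32, 4*9=36, 2*0=0 => row sum = 66
Row 3: -3*3=-9, -9*9=-81, -5*-1=5, -1*3=-3 => row sum = -88
Row 4: -9*5=-45, -5*4=-20, -9*-6=54, -1*-3=3 => row sum = -8
Total = 23 + 66 + -88 + -8 = -7

-7


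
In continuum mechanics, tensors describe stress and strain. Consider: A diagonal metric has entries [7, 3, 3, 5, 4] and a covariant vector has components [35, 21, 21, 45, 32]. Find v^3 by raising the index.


To raise an index with a diagonal metric: v^i = v_i / g_{ii}.
For index 3: v_3 = 21, g_{33} = 3
v^3 = 21 / 3 = 7

7


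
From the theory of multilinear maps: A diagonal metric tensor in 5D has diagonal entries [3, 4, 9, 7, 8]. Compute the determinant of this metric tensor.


For a diagonal metric, the determinant is the product of diagonal entries.
Diagonal entries: 3, 4, 9, 7, 8
det(g) = 3 * 4 * 9 * 7 * 8 = 6048

6048


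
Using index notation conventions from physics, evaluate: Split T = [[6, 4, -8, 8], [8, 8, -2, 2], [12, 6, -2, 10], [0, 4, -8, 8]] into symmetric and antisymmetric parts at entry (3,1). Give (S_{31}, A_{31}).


T_{31} = 12
T_{13} = -8
S_{31} = (12 + -8)/2 = 4/2 = 2
A_{31} = (12 - -8)/2 = 20/2 = 10
Check: S + A = 2 + 10 = 12 = T_{31}.

(2, 10)


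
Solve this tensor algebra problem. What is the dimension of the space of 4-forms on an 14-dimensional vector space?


The dimension of the space of p-forms on an n-dimensional space is C(n, p).
n = 14, p = 4
C(14, 4) = 14! / (4! * 10!) = 1001

1001


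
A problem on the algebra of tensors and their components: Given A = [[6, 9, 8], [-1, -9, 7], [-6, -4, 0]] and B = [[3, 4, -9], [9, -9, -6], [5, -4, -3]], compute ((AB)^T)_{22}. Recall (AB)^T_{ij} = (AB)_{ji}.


(AB)^T_{ij} = (AB)_{ji} = sum_k A_{jk} B_{ki}.
For i=2, j=2 we need (AB)_{22}:
A_{21} * B_{12} = -1 * 4 = -4
A_{22} * B_{22} = -9 * -9 = 81
A_{23} * B_{32} = 7 * -4 = -28
Sum = -4 + 81 + -28 = 49

49


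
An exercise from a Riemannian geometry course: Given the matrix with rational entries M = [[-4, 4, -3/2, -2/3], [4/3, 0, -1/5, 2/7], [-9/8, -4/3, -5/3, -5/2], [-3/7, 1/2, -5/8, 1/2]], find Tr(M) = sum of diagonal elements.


The trace is the sum of diagonal entries.
Diagonal: M[1,1] = -4, M[2,2] = 0, M[3,3] = -5/3, M[4,4] = 1/2
Tr(M) = -4 + 0 + -5/3 + 1/2
Computing step by step:
After adding M[1,1]: -4
After adding M[2,2]: -4
After adding M[3,3]: -17/3
After adding M[4,4]: -31/6
Tr(M) = -31/6

-31/6


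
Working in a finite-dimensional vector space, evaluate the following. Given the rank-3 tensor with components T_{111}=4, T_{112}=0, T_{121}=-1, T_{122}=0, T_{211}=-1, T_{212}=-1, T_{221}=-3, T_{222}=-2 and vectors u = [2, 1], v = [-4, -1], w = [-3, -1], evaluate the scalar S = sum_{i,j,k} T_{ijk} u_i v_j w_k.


S = sum over i,j,k of T_{ijk} u_i v_j w_k. Expanding all 8 terms:
T_{111}*u_1*v_1*w_1 = 4*2*-4*-3 = 96  (running total: 96)
T_{112}*u_1*v_1*w_2 = 0*2*-4*-1 = 0  (running total: 96)
T_{121}*u_1*v_2*w_1 = -1*2*-1*-3 = -6  (running total: 90)
T_{122}*u_1*v_2*w_2 = 0*2*-1*-1 = 0  (running total: 90)
T_{211}*u_2*v_1*w_1 = -1*1*-4*-3 = -12  (running total: 78)
T_{212}*u_2*v_1*w_2 = -1*1*-4*-1 = -4  (running total: 74)
T_{221}*u_2*v_2*w_1 = -3*1*-1*-3 = -9  (running total: 65)
T_{222}*u_2*v_2*w_2 = -2*1*-1*-1 = -2  (running total: 63)
S = 63

63


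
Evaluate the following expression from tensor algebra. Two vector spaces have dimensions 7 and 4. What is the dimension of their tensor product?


The dimension of a tensor product is the product of dimensions.
dim(V) = 7, dim(W) = 4
dim(V (x) W) = 7 * 4 = 28

28


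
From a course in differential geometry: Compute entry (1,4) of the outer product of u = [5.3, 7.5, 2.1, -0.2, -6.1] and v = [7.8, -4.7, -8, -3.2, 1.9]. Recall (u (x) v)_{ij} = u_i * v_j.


The outer product entry T_{ij} = u_i * v_j.
We need i=1, j=4.
u_1 = 5.3, v_4 = -3.2
T_{1,4} = 5.3 * -3.2 = -16.96

-16.96


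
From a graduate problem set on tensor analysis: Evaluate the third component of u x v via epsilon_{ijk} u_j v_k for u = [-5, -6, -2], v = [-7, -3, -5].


(u x v)_3 = sum_{j,k} epsilon_{3jk} u_j v_k. Only permutations of (1,2,3) contribute; the two non-zero terms are:
eps_{312} u_1 v_2 = 1 * -5 * -3 = 15
eps_{321} u_2 v_1 = -1 * -6 * -7 = -42
(u x v)_3 = -27

-27


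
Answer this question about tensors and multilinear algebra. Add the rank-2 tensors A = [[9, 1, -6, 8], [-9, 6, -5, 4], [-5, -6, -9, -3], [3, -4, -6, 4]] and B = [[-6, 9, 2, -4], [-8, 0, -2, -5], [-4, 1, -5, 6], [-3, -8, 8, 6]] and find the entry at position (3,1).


Tensor addition is component-wise: (A + B)_{ij} = A_{ij} + B_{ij}.
A_{31} = -5
B_{31} = -4
(A + B)_{31} = -5 + -4 = -9

-9


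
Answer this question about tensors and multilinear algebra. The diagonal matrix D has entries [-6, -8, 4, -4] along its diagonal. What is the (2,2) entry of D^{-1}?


For a diagonal matrix, the inverse has entries (D^{-1})_{ii} = 1/d_{ii}.
The diagonal entries are: d_{11} = -6, d_{22} = -8, d_{33} = 4, d_{44} = -4
We need (D^{-1})_{22} = 1/d_{22} = 1/-8 = -1/8

-1/8


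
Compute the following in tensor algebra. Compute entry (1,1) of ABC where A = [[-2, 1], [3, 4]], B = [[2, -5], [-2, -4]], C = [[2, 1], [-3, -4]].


(ABC)_{11} = sum_m (AB)_{1m} C_{m1}. First compute row 1 of AB.
(AB)_{11} = -2*2 + 1*-2 = -6
(AB)_{12} = -2*-5 + 1*-4 = 6
Now contract with column 1 of C:
(AB)_{11} * C_{11} = -6 * 2 = -12
(AB)_{12} * C_{21} = 6 * -3 = -18
(ABC)_{11} = -12 + -18 = -30

-30


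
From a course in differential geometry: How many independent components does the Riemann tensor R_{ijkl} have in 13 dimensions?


The Riemann tensor in d dimensions has d^2(d^2 - 1)/12 independent components.
d = 13, so d^2 = 169
d^2 - 1 = 168
d^2(d^2 - 1) = 169 * 168 = 28392
Divide by 12: 28392 / 12 = 2366

2366


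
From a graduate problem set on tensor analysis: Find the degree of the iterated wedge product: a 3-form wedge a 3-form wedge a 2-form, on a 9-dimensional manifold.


The degree of a wedge product is the sum of the degrees of the individual forms.
Degrees: 3, 3, 2
Total degree = 3 + 3 + 2 = 8

8


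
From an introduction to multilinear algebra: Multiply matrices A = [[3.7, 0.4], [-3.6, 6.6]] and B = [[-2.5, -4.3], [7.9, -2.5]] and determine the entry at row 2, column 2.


(AB)_{ij} = sum_k A_{ik} B_{kj}.
For i=2, j=2:
A_{21} * B_{12} = -3.6 * -4.3 = 15.48
A_{22} * B_{22} = 6.6 * -2.5 = -16.5
Sum = 15.48 + -16.5 = -1.02

-1.02


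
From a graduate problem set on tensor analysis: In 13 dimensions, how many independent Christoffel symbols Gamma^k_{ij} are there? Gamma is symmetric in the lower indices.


Christoffel symbols Gamma^k_{ij} are symmetric in i,j, so there are d * d(d+1)/2 independent symbols.
d = 13
d(d+1)/2 = 13 * 14 / 2 = 91
Total = 13 * 91 = 1183

1183


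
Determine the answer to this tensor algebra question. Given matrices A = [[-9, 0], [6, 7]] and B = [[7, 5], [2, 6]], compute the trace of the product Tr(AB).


Tr(AB) = sum_i (AB)_{ii} where (AB)_{ii} = sum_k A_{ik} B_{ki}.
(AB)_{11} = -9*7 + 0*2 = -63
(AB)_{22} = 6*5 + 7*6 = 72
Tr(AB) = -63 + 72 = 9

9


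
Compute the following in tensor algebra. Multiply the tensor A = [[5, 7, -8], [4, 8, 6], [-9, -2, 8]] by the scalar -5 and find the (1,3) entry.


Scalar multiplication: (cA)_{ij} = c * A_{ij}.
c = -5
A_{13} = -8
(cA)_{13} = -5 * -8 = 40

40


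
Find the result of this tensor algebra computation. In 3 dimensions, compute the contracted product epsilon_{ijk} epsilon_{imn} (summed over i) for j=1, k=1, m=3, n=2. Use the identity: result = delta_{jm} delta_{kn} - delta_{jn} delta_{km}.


Using the identity: epsilon_{ijk} epsilon_{imn} = delta_{jm} delta_{kn} - delta_{jn} delta_{km}.
delta_{13} = 0
delta_{12} = 0
delta_{12} = 0
delta_{13} = 0
Result = 0 * 0 - 0 * 0 = 0 - 0 = 0

0


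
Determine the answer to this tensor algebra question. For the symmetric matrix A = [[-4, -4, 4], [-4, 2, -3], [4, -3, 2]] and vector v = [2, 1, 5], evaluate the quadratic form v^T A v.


First compute Av:
(Av)_1 = -4*2 + -4*1 + 4*5 = 8
(Av)_2 = -4*2 + 2*1 + -3*5 = -21
(Av)_3 = 4*2 + -3*1 + 2*5 = 15
Av = [8, -21, 15]
Then v^T (Av) = 2*8 + 1*-21 + 5*15
= 16 + -21 + 75 = 70

70


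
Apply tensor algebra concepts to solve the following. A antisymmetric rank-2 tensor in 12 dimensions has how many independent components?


A antisymmetric rank-2 tensor in d dimensions has d(d-1)/2 independent components.
d = 12
d(d-1)/2 = 12 * 11 / 2 = 132 / 2 = 66

66


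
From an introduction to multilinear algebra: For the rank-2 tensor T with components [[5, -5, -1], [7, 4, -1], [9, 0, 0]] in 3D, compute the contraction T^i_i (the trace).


The contraction (trace) of a rank-2 tensor is the sum of its diagonal elements.
Diagonal entries: A[1,1] = 5, A[2,2] = 4, A[3,3] = 0
Tr(A) = 5 + 4 + 0 = 9

9


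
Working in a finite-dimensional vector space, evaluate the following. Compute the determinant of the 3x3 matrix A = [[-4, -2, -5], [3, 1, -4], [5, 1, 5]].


Expanding along the first row, det(A) = a11*M_11 - a12*M_12 + a13*M_13, where M_1j is the (1,j) minor.
Minor M_11 = 1*5 - -4*1 = 9
Minor M_12 = 3*5 - -4*5 = 35
Minor M_13 = 3*1 - 1*5 = -2
det = -4*(9) - -2*(35) + -5*(-2)
    = -36 - -70 + 10
    = 44

44
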